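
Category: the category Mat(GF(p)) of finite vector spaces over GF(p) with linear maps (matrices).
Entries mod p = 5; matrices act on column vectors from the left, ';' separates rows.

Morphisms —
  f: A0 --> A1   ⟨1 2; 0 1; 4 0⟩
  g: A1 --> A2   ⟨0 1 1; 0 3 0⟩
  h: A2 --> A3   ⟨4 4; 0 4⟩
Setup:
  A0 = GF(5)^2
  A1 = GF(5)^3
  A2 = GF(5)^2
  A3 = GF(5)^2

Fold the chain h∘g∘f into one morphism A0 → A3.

Answer: ⟨1 1; 0 2⟩

Derivation:
  e0=[1,0] f-->[1,0,4] g-->[4,0] h-->[1,0]
  e1=[0,1] f-->[2,1,0] g-->[1,3] h-->[1,2]
result: ⟨1 1; 0 2⟩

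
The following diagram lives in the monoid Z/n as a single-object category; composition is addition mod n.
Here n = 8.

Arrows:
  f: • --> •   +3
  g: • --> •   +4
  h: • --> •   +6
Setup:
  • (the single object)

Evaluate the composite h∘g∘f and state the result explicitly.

Answer: +5

Derivation:
  0 +3≡3 +4≡7 +6≡5  (mod 8)
⟦path⟧: +5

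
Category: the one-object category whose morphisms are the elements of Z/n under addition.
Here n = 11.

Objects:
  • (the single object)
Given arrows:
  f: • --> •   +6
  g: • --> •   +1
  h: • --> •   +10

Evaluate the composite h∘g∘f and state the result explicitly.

  0 +6≡6 +1≡7 +10≡6  (mod 11)
composite: +6

Answer: +6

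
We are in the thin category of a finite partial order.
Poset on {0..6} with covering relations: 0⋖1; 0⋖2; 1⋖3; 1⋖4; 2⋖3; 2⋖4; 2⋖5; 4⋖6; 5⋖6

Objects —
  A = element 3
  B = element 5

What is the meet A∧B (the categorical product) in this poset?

{x : x⊑A ∧ x⊑B} = {0,2}  (A=3, B=5)
  0 ⊑ 2
  2 ⊑ 2
glb = 2

Answer: A∧B = 2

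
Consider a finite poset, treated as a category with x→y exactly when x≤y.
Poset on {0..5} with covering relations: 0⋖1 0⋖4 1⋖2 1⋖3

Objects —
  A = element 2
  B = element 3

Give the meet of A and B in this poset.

Common predecessors of 2,3: {0,1}
  0 <= 1
  1 <= 1
glb = 1

Answer: A∧B = 1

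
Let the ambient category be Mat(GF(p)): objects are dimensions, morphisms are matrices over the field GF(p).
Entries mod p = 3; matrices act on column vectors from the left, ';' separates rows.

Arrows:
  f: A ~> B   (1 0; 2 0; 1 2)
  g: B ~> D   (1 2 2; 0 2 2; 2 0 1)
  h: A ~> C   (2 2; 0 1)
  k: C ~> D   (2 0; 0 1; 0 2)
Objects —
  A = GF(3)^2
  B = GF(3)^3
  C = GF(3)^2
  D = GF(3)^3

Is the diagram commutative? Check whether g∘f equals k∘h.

Along f;g (path 1):
  e0=(1,0) f~>(1,2,1) g~>(1,0,0)
  e1=(0,1) f~>(0,0,2) g~>(1,1,2)
  composite₁ = (1 1; 0 1; 0 2)
Along h;k (path 2):
  e0=(1,0) h~>(2,0) k~>(1,0,0)
  e1=(0,1) h~>(2,1) k~>(1,1,2)
  composite₂ = (1 1; 0 1; 0 2)
Equal? equal; square commutes

Answer: COMMUTES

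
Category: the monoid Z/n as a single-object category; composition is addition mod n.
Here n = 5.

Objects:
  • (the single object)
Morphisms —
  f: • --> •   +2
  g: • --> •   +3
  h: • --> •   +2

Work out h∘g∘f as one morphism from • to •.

Answer: +2

Work:
  0 +2≡2 +3≡0 +2≡2  (mod 5)
⟦path⟧: +2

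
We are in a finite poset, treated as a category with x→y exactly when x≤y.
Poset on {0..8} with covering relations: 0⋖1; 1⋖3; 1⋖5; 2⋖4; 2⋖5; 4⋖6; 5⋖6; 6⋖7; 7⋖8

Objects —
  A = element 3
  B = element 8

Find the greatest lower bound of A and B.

Answer: A∧B = 1

Derivation:
{x : x⊑A ∧ x⊑B} = {0,1}  (A=3, B=8)
  0 ⊑ 1
  1 ⊑ 1
glb = 1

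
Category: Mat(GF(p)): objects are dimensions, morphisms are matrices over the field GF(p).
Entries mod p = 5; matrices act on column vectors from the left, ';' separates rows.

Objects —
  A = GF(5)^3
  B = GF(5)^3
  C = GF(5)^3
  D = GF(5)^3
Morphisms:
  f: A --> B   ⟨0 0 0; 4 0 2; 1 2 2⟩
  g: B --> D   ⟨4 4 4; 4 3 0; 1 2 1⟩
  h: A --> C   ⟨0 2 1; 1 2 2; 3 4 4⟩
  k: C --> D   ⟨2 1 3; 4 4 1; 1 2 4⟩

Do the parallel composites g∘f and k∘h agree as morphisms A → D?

Answer: COMMUTES

Derivation:
Along f;g (path 1):
  e0=⟨1,0,0⟩ f-->⟨0,4,1⟩ g-->⟨0,2,4⟩
  e1=⟨0,1,0⟩ f-->⟨0,0,2⟩ g-->⟨3,0,2⟩
  e2=⟨0,0,1⟩ f-->⟨0,2,2⟩ g-->⟨1,1,1⟩
  composite₁ = ⟨0 3 1; 2 0 1; 4 2 1⟩
Along h;k (path 2):
  e0=⟨1,0,0⟩ h-->⟨0,1,3⟩ k-->⟨0,2,4⟩
  e1=⟨0,1,0⟩ h-->⟨2,2,4⟩ k-->⟨3,0,2⟩
  e2=⟨0,0,1⟩ h-->⟨1,2,4⟩ k-->⟨1,1,1⟩
  composite₂ = ⟨0 3 1; 2 0 1; 4 2 1⟩
Equal? equal; square commutes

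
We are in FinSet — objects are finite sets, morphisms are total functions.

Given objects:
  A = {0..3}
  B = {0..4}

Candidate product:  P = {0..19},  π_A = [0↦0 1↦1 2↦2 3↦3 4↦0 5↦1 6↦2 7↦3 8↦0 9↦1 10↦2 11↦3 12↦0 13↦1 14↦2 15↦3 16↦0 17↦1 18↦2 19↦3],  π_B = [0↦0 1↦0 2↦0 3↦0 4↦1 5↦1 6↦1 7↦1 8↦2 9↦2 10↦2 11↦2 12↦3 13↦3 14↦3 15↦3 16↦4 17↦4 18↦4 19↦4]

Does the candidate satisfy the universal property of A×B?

|A|·|B| = 4·5 = 20;  |P| = 20
Check the pairing map k ↦ (π_A(k), π_B(k)):
  0 ↦ (0,0)
  1 ↦ (1,0)
  2 ↦ (2,0)
  3 ↦ (3,0)
  4 ↦ (0,1)
  5 ↦ (1,1)
  6 ↦ (2,1)
  7 ↦ (3,1)
  8 ↦ (0,2)
  9 ↦ (1,2)
  10 ↦ (2,2)
  11 ↦ (3,2)
  12 ↦ (0,3)
  13 ↦ (1,3)
  14 ↦ (2,3)
  15 ↦ (3,3)
  16 ↦ (0,4)
  17 ↦ (1,4)
  18 ↦ (2,4)
  19 ↦ (3,4)
distinct pairs in image: 20 / 20 needed
  → bijection onto A×B; projections well-typed.

Answer: VALID PRODUCT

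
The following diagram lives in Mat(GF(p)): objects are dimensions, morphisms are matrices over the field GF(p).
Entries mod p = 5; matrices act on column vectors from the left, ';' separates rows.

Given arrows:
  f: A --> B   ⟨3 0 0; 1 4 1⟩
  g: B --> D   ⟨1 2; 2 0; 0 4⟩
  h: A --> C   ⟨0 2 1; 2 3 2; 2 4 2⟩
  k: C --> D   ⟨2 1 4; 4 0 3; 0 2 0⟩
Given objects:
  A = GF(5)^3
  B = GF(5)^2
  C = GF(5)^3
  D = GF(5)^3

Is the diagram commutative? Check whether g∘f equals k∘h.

Along f;g (path 1):
  e0=(1,0,0) f-->(3,1) g-->(0,1,4)
  e1=(0,1,0) f-->(0,4) g-->(3,0,1)
  e2=(0,0,1) f-->(0,1) g-->(2,0,4)
  composite₁ = ⟨0 3 2; 1 0 0; 4 1 4⟩
Along h;k (path 2):
  e0=(1,0,0) h-->(0,2,2) k-->(0,1,4)
  e1=(0,1,0) h-->(2,3,4) k-->(3,0,1)
  e2=(0,0,1) h-->(1,2,2) k-->(2,0,4)
  composite₂ = ⟨0 3 2; 1 0 0; 4 1 4⟩
Equal? YES — commutes

Answer: COMMUTES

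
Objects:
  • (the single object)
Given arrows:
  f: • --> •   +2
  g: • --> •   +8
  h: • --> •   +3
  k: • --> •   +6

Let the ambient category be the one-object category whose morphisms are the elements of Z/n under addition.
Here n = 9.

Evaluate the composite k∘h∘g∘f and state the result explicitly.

Answer: +1

Derivation:
  0 +2≡2 +8≡1 +3≡4 +6≡1  (mod 9)
result: +1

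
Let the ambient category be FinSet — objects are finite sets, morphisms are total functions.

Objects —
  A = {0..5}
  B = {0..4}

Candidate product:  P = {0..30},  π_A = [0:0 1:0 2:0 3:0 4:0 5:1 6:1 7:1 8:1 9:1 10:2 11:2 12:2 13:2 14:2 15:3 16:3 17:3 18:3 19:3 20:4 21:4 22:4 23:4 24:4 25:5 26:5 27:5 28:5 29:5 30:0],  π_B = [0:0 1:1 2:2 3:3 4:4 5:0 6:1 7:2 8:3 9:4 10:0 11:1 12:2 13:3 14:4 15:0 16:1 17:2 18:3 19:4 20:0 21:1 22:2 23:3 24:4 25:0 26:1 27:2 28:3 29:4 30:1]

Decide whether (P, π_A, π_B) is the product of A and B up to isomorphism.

Answer: NOT A VALID PRODUCT — |P|=31 ≠ |A|·|B|=30

Trace:
|A|·|B| = 6·5 = 30;  |P| = 31
  → cardinalities differ; no bijection possible.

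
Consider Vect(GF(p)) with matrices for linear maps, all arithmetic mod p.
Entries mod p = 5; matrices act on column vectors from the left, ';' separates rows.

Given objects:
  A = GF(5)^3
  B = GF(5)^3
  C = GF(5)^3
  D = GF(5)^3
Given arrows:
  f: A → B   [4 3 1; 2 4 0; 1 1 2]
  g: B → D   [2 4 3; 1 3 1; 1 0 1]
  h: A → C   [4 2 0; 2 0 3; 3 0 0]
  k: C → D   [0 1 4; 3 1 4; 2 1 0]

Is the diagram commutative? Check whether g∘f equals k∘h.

Answer: COMMUTES

Trace:
Path 1 = f;g:
  e0=(1,0,0) f→(4,2,1) g→(4,1,0)
  e1=(0,1,0) f→(3,4,1) g→(0,1,4)
  e2=(0,0,1) f→(1,0,2) g→(3,3,3)
  result₁ = [4 0 3; 1 1 3; 0 4 3]
Path 2 = h;k:
  e0=(1,0,0) h→(4,2,3) k→(4,1,0)
  e1=(0,1,0) h→(2,0,0) k→(0,1,4)
  e2=(0,0,1) h→(0,3,0) k→(3,3,3)
  result₂ = [4 0 3; 1 1 3; 0 4 3]
Equal? same morphism ✓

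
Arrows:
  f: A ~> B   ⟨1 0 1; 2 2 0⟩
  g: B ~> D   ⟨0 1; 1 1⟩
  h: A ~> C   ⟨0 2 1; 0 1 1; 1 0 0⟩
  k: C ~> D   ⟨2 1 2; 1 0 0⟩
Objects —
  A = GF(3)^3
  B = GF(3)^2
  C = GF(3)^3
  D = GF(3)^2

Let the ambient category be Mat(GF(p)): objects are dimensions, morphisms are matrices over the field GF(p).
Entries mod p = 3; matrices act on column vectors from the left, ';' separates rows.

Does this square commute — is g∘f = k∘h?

Answer: COMMUTES

Derivation:
Along f;g (path 1):
  e0=(1,0,0) f~>(1,2) g~>(2,0)
  e1=(0,1,0) f~>(0,2) g~>(2,2)
  e2=(0,0,1) f~>(1,0) g~>(0,1)
  result₁ = ⟨2 2 0; 0 2 1⟩
Along h;k (path 2):
  e0=(1,0,0) h~>(0,0,1) k~>(2,0)
  e1=(0,1,0) h~>(2,1,0) k~>(2,2)
  e2=(0,0,1) h~>(1,1,0) k~>(0,1)
  result₂ = ⟨2 2 0; 0 2 1⟩
Equal? equal; square commutes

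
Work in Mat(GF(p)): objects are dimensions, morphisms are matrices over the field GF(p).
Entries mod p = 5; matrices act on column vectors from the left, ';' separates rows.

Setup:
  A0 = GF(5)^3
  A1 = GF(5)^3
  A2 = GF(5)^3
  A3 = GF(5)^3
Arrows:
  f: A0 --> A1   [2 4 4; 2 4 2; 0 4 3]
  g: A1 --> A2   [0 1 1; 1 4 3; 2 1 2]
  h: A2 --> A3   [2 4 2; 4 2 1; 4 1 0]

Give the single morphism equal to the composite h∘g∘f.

  e0=⟨1,0,0⟩ f-->⟨2,2,0⟩ g-->⟨2,0,1⟩ h-->⟨1,4,3⟩
  e1=⟨0,1,0⟩ f-->⟨4,4,4⟩ g-->⟨3,2,0⟩ h-->⟨4,1,4⟩
  e2=⟨0,0,1⟩ f-->⟨4,2,3⟩ g-->⟨0,1,1⟩ h-->⟨1,3,1⟩
composite: [1 4 1; 4 1 3; 3 4 1]

Answer: [1 4 1; 4 1 3; 3 4 1]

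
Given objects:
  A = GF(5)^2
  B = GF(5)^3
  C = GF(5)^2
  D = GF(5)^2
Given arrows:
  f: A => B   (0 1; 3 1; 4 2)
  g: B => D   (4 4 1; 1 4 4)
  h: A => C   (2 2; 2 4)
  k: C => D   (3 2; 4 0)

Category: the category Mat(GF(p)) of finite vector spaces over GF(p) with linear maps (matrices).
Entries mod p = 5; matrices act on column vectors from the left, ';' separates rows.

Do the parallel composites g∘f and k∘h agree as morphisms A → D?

Answer: DOES NOT COMMUTE

Derivation:
1) trace f;g:
  e0=⟨1,0⟩ f=>⟨0,3,4⟩ g=>⟨1,3⟩
  e1=⟨0,1⟩ f=>⟨1,1,2⟩ g=>⟨0,3⟩
  composite₁ = (1 0; 3 3)
2) trace h;k:
  e0=⟨1,0⟩ h=>⟨2,2⟩ k=>⟨0,3⟩
  e1=⟨0,1⟩ h=>⟨2,4⟩ k=>⟨4,3⟩
  composite₂ = (0 4; 3 3)
Equal? NO — does not commute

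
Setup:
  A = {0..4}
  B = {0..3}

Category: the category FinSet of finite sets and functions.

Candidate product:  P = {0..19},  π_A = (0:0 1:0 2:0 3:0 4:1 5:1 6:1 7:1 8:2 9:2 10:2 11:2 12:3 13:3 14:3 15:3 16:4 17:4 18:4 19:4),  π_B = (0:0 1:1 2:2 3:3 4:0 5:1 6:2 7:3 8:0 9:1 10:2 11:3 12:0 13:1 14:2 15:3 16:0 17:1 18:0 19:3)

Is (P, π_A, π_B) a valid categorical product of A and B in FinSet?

|A|·|B| = 5·4 = 20;  |P| = 20
Check the pairing map k ↦ (π_A(k), π_B(k)):
  0 : (0,0)
  1 : (0,1)
  2 : (0,2)
  3 : (0,3)
  4 : (1,0)
  5 : (1,1)
  6 : (1,2)
  7 : (1,3)
  8 : (2,0)
  9 : (2,1)
  10 : (2,2)
  11 : (2,3)
  12 : (3,0)
  13 : (3,1)
  14 : (3,2)
  15 : (3,3)
  16 : (4,0)
  17 : (4,1)
  18 : (4,0)  ✗ repeats pair of k=16
  19 : (4,3)
distinct pairs in image: 19 / 20 needed
  → (4,0) hit at k=16 and k=18

Answer: NOT A VALID PRODUCT — duplicate pair at indices 16,18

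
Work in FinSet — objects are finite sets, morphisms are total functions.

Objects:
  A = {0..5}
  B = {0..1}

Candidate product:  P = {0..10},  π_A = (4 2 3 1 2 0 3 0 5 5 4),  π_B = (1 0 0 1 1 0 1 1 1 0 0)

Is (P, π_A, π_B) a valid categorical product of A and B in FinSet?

Answer: NOT A VALID PRODUCT — |P|=11 ≠ |A|·|B|=12

Derivation:
|A|·|B| = 6·2 = 12;  |P| = 11
  → cardinalities differ; no bijection possible.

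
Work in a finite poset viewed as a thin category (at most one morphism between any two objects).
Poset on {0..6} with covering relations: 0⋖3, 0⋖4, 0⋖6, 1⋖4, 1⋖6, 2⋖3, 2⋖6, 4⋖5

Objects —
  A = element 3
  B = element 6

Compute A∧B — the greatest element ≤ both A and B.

Lower bounds of A=3 and B=6: {0,2}
  maximal lower bounds 0 and 2 are incomparable: neither 0⊑2 nor 2⊑0
→ no greatest lower bound exists

Answer: NO MEET EXISTS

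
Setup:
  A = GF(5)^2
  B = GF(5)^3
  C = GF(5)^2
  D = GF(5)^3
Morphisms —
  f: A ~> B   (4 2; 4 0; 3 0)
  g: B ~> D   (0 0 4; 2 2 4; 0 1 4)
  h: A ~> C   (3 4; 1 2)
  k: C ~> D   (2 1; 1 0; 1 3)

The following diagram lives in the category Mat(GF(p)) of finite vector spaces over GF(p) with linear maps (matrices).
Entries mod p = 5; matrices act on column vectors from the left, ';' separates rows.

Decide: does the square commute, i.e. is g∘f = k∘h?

Along f;g (path 1):
  e0=[1,0] f~>[4,4,3] g~>[2,3,1]
  e1=[0,1] f~>[2,0,0] g~>[0,4,0]
  result₁ = (2 0; 3 4; 1 0)
Along h;k (path 2):
  e0=[1,0] h~>[3,1] k~>[2,3,1]
  e1=[0,1] h~>[4,2] k~>[0,4,0]
  result₂ = (2 0; 3 4; 1 0)
Equal? YES — commutes

Answer: COMMUTES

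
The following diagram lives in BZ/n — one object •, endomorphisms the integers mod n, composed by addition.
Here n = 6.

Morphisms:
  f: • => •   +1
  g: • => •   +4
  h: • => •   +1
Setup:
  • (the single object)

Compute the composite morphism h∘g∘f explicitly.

Answer: +0

Work:
  0 +1≡1 +4≡5 +1≡0  (mod 6)
⟦path⟧: +0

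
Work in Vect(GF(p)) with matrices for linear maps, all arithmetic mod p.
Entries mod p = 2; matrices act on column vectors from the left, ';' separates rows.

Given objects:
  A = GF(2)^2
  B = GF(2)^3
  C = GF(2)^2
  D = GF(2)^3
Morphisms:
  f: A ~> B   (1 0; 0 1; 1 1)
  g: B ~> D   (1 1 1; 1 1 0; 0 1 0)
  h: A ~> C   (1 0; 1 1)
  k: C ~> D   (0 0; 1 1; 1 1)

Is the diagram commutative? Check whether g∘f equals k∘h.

Answer: DOES NOT COMMUTE

Trace:
Path 1 = f;g:
  e0=(1,0) f~>(1,0,1) g~>(0,1,0)
  e1=(0,1) f~>(0,1,1) g~>(0,1,1)
  ⟦path⟧₁ = (0 0; 1 1; 0 1)
Path 2 = h;k:
  e0=(1,0) h~>(1,1) k~>(0,0,0)
  e1=(0,1) h~>(0,1) k~>(0,1,1)
  ⟦path⟧₂ = (0 0; 0 1; 0 1)
Equal? distinct morphisms ✗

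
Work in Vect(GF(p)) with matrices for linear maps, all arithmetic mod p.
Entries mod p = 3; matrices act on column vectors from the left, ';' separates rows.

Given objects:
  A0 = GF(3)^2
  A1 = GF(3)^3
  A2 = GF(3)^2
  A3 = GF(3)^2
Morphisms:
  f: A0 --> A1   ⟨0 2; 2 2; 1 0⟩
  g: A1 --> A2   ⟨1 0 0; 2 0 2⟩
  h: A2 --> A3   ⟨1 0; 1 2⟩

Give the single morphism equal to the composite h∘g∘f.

  e0=⟨1,0⟩ f-->⟨0,2,1⟩ g-->⟨0,2⟩ h-->⟨0,1⟩
  e1=⟨0,1⟩ f-->⟨2,2,0⟩ g-->⟨2,1⟩ h-->⟨2,1⟩
⟦path⟧: ⟨0 2; 1 1⟩

Answer: ⟨0 2; 1 1⟩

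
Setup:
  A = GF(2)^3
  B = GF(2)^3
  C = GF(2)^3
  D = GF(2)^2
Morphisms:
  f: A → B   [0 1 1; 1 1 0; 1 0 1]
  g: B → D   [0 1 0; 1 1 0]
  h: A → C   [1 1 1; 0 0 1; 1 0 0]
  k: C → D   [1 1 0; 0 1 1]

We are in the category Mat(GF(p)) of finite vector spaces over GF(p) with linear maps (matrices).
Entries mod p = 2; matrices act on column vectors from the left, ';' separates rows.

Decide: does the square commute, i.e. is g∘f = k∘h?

Answer: COMMUTES

Derivation:
Path 1 = f;g:
  e0=⟨1,0,0⟩ f→⟨0,1,1⟩ g→⟨1,1⟩
  e1=⟨0,1,0⟩ f→⟨1,1,0⟩ g→⟨1,0⟩
  e2=⟨0,0,1⟩ f→⟨1,0,1⟩ g→⟨0,1⟩
  result₁ = [1 1 0; 1 0 1]
Path 2 = h;k:
  e0=⟨1,0,0⟩ h→⟨1,0,1⟩ k→⟨1,1⟩
  e1=⟨0,1,0⟩ h→⟨1,0,0⟩ k→⟨1,0⟩
  e2=⟨0,0,1⟩ h→⟨1,1,0⟩ k→⟨0,1⟩
  result₂ = [1 1 0; 1 0 1]
Equal? YES — commutes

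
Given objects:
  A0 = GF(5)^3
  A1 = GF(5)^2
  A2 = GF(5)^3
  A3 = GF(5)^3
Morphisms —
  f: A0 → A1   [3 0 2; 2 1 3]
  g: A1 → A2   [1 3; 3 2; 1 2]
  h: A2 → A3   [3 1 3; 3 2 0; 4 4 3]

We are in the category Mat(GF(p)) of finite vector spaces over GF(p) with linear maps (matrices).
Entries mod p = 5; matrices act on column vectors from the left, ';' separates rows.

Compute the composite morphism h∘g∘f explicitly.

Answer: [1 2 4; 3 3 2; 4 1 1]

Work:
  e0=⟨1,0,0⟩ f→⟨3,2⟩ g→⟨4,3,2⟩ h→⟨1,3,4⟩
  e1=⟨0,1,0⟩ f→⟨0,1⟩ g→⟨3,2,2⟩ h→⟨2,3,1⟩
  e2=⟨0,0,1⟩ f→⟨2,3⟩ g→⟨1,2,3⟩ h→⟨4,2,1⟩
result: [1 2 4; 3 3 2; 4 1 1]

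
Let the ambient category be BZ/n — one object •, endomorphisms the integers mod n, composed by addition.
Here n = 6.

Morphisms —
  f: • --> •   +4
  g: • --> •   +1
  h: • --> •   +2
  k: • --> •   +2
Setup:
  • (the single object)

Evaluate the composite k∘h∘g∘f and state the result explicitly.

  0 +4≡4 +1≡5 +2≡1 +2≡3  (mod 6)
composite: +3

Answer: +3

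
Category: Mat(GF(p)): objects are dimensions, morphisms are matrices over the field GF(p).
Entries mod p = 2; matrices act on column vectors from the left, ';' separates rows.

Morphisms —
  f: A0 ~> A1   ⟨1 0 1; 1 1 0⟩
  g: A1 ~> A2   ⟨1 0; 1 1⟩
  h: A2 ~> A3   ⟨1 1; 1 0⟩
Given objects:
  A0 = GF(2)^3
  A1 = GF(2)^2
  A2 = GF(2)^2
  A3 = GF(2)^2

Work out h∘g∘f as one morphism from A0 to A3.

Answer: ⟨1 1 0; 1 0 1⟩

Trace:
  e0=(1,0,0) f~>(1,1) g~>(1,0) h~>(1,1)
  e1=(0,1,0) f~>(0,1) g~>(0,1) h~>(1,0)
  e2=(0,0,1) f~>(1,0) g~>(1,1) h~>(0,1)
composite: ⟨1 1 0; 1 0 1⟩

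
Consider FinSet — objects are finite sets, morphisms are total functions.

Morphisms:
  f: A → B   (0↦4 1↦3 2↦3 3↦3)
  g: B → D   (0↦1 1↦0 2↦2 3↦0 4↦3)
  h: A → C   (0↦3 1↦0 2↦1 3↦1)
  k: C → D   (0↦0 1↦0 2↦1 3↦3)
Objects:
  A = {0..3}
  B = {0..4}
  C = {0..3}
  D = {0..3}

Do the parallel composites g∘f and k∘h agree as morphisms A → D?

Answer: COMMUTES

Trace:
1) trace f;g:
  0 f→4 g→3
  1 f→3 g→0
  2 f→3 g→0
  3 f→3 g→0
  result₁ = (0↦3 1↦0 2↦0 3↦0)
2) trace h;k:
  0 h→3 k→3
  1 h→0 k→0
  2 h→1 k→0
  3 h→1 k→0
  result₂ = (0↦3 1↦0 2↦0 3↦0)
Equal? YES — commutes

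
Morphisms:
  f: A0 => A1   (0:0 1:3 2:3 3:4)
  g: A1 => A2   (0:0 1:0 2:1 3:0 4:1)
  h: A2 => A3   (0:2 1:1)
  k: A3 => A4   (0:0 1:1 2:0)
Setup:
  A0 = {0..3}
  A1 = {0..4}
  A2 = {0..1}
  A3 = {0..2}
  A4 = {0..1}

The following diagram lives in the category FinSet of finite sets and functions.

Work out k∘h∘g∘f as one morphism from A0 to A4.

Answer: (0:0 1:0 2:0 3:1)

Trace:
  0 f=>0 g=>0 h=>2 k=>0
  1 f=>3 g=>0 h=>2 k=>0
  2 f=>3 g=>0 h=>2 k=>0
  3 f=>4 g=>1 h=>1 k=>1
⟦path⟧: (0:0 1:0 2:0 3:1)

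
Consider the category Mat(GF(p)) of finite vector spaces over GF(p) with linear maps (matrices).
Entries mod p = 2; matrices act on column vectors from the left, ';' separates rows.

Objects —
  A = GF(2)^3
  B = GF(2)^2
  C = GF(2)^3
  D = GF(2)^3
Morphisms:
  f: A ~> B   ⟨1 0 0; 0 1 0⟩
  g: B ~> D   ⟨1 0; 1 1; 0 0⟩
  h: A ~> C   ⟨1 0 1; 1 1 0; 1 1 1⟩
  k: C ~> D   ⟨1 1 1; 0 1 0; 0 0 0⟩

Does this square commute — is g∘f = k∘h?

Answer: COMMUTES

Work:
1) trace f;g:
  e0=⟨1,0,0⟩ f~>⟨1,0⟩ g~>⟨1,1,0⟩
  e1=⟨0,1,0⟩ f~>⟨0,1⟩ g~>⟨0,1,0⟩
  e2=⟨0,0,1⟩ f~>⟨0,0⟩ g~>⟨0,0,0⟩
  composite₁ = ⟨1 0 0; 1 1 0; 0 0 0⟩
2) trace h;k:
  e0=⟨1,0,0⟩ h~>⟨1,1,1⟩ k~>⟨1,1,0⟩
  e1=⟨0,1,0⟩ h~>⟨0,1,1⟩ k~>⟨0,1,0⟩
  e2=⟨0,0,1⟩ h~>⟨1,0,1⟩ k~>⟨0,0,0⟩
  composite₂ = ⟨1 0 0; 1 1 0; 0 0 0⟩
Equal? YES — commutes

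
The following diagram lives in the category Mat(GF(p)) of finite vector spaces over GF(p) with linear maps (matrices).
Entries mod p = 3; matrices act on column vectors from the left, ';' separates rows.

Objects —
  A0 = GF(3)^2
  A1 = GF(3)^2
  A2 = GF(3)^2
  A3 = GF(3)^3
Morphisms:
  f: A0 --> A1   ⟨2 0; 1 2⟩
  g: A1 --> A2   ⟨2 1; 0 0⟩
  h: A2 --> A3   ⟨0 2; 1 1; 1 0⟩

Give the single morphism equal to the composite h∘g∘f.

  e0=[1,0] f-->[2,1] g-->[2,0] h-->[0,2,2]
  e1=[0,1] f-->[0,2] g-->[2,0] h-->[0,2,2]
⟦path⟧: ⟨0 0; 2 2; 2 2⟩

Answer: ⟨0 0; 2 2; 2 2⟩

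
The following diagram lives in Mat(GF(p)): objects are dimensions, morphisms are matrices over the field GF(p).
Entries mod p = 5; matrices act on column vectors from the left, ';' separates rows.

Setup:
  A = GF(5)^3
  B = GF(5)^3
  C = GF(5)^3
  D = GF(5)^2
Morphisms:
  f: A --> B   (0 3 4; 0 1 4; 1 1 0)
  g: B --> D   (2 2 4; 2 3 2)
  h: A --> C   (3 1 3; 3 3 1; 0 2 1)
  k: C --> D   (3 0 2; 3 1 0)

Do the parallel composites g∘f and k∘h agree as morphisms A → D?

Answer: COMMUTES

Work:
Path 1 = f;g:
  e0=[1,0,0] f-->[0,0,1] g-->[4,2]
  e1=[0,1,0] f-->[3,1,1] g-->[2,1]
  e2=[0,0,1] f-->[4,4,0] g-->[1,0]
  result₁ = (4 2 1; 2 1 0)
Path 2 = h;k:
  e0=[1,0,0] h-->[3,3,0] k-->[4,2]
  e1=[0,1,0] h-->[1,3,2] k-->[2,1]
  e2=[0,0,1] h-->[3,1,1] k-->[1,0]
  result₂ = (4 2 1; 2 1 0)
Equal? YES — commutes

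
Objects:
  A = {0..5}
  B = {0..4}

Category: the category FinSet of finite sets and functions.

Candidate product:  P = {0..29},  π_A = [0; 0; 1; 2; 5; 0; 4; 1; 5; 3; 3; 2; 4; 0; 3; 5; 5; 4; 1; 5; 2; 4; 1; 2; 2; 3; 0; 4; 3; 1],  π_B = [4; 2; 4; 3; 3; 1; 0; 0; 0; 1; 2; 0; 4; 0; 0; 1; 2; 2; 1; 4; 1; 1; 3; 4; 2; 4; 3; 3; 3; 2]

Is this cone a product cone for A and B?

Answer: VALID PRODUCT

Trace:
|A|·|B| = 6·5 = 30;  |P| = 30
Check the pairing map k ↦ (π_A(k), π_B(k)):
  0 : (0,4)
  1 : (0,2)
  2 : (1,4)
  3 : (2,3)
  4 : (5,3)
  5 : (0,1)
  6 : (4,0)
  7 : (1,0)
  8 : (5,0)
  9 : (3,1)
  10 : (3,2)
  11 : (2,0)
  12 : (4,4)
  13 : (0,0)
  14 : (3,0)
  15 : (5,1)
  16 : (5,2)
  17 : (4,2)
  18 : (1,1)
  19 : (5,4)
  20 : (2,1)
  21 : (4,1)
  22 : (1,3)
  23 : (2,4)
  24 : (2,2)
  25 : (3,4)
  26 : (0,3)
  27 : (4,3)
  28 : (3,3)
  29 : (1,2)
distinct pairs in image: 30 / 30 needed
  → bijection onto A×B; projections well-typed.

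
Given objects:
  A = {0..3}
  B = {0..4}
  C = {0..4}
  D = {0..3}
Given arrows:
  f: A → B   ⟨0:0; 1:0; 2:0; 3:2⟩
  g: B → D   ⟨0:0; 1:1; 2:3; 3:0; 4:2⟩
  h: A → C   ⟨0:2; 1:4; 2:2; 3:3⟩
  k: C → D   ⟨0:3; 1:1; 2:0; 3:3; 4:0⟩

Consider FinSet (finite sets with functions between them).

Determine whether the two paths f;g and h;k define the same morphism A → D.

Answer: COMMUTES

Derivation:
Along f;g (path 1):
  0 f→0 g→0
  1 f→0 g→0
  2 f→0 g→0
  3 f→2 g→3
  composite₁ = ⟨0:0; 1:0; 2:0; 3:3⟩
Along h;k (path 2):
  0 h→2 k→0
  1 h→4 k→0
  2 h→2 k→0
  3 h→3 k→3
  composite₂ = ⟨0:0; 1:0; 2:0; 3:3⟩
Equal? YES — commutes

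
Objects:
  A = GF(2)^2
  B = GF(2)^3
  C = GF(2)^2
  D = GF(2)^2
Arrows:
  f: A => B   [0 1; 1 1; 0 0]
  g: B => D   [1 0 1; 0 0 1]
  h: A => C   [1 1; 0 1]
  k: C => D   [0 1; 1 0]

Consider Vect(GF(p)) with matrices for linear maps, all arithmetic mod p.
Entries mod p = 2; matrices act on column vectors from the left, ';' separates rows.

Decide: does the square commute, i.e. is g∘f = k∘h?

1) trace f;g:
  e0=⟨1,0⟩ f=>⟨0,1,0⟩ g=>⟨0,0⟩
  e1=⟨0,1⟩ f=>⟨1,1,0⟩ g=>⟨1,0⟩
  composite₁ = [0 1; 0 0]
2) trace h;k:
  e0=⟨1,0⟩ h=>⟨1,0⟩ k=>⟨0,1⟩
  e1=⟨0,1⟩ h=>⟨1,1⟩ k=>⟨1,1⟩
  composite₂ = [0 1; 1 1]
Equal? differ; not commutative

Answer: DOES NOT COMMUTE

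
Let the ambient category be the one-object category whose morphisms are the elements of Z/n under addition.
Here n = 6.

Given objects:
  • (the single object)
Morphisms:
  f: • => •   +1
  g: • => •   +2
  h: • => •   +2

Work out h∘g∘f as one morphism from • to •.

Answer: +5

Work:
  0 +1≡1 +2≡3 +2≡5  (mod 6)
result: +5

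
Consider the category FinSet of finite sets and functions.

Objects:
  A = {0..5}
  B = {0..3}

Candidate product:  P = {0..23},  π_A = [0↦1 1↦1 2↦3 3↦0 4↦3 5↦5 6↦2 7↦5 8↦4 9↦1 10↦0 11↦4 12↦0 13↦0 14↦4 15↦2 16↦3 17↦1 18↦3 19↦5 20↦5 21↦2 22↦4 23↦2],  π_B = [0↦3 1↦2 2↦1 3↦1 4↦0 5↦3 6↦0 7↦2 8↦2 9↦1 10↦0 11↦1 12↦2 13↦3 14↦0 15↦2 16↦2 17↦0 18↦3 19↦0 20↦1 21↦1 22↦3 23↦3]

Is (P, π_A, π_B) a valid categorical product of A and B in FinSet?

Answer: VALID PRODUCT

Trace:
|A|·|B| = 6·4 = 24;  |P| = 24
Check the pairing map k ↦ (π_A(k), π_B(k)):
  0 ↦ (1,3)
  1 ↦ (1,2)
  2 ↦ (3,1)
  3 ↦ (0,1)
  4 ↦ (3,0)
  5 ↦ (5,3)
  6 ↦ (2,0)
  7 ↦ (5,2)
  8 ↦ (4,2)
  9 ↦ (1,1)
  10 ↦ (0,0)
  11 ↦ (4,1)
  12 ↦ (0,2)
  13 ↦ (0,3)
  14 ↦ (4,0)
  15 ↦ (2,2)
  16 ↦ (3,2)
  17 ↦ (1,0)
  18 ↦ (3,3)
  19 ↦ (5,0)
  20 ↦ (5,1)
  21 ↦ (2,1)
  22 ↦ (4,3)
  23 ↦ (2,3)
distinct pairs in image: 24 / 24 needed
  → bijection onto A×B; projections well-typed.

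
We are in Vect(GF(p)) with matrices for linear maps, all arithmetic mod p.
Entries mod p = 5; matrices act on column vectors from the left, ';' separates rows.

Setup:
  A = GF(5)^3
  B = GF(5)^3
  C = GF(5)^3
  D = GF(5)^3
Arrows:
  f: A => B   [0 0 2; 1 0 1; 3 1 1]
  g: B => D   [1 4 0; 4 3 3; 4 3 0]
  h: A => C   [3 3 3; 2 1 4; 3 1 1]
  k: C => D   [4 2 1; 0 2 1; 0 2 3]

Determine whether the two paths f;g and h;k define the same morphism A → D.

1) trace f;g:
  e0=(1,0,0) f=>(0,1,3) g=>(4,2,3)
  e1=(0,1,0) f=>(0,0,1) g=>(0,3,0)
  e2=(0,0,1) f=>(2,1,1) g=>(1,4,1)
  ⟦path⟧₁ = [4 0 1; 2 3 4; 3 0 1]
2) trace h;k:
  e0=(1,0,0) h=>(3,2,3) k=>(4,2,3)
  e1=(0,1,0) h=>(3,1,1) k=>(0,3,0)
  e2=(0,0,1) h=>(3,4,1) k=>(1,4,1)
  ⟦path⟧₂ = [4 0 1; 2 3 4; 3 0 1]
Equal? YES — commutes

Answer: COMMUTES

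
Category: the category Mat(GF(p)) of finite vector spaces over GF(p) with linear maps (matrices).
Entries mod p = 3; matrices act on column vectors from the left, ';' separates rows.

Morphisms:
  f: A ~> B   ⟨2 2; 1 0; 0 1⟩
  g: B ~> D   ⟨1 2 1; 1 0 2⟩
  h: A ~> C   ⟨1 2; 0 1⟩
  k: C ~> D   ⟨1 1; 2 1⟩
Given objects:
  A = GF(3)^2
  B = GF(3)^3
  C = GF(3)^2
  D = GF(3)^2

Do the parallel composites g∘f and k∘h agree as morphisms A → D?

Answer: DOES NOT COMMUTE

Work:
Path 1 = f;g:
  e0=[1,0] f~>[2,1,0] g~>[1,2]
  e1=[0,1] f~>[2,0,1] g~>[0,1]
  result₁ = ⟨1 0; 2 1⟩
Path 2 = h;k:
  e0=[1,0] h~>[1,0] k~>[1,2]
  e1=[0,1] h~>[2,1] k~>[0,2]
  result₂ = ⟨1 0; 2 2⟩
Equal? differ; not commutative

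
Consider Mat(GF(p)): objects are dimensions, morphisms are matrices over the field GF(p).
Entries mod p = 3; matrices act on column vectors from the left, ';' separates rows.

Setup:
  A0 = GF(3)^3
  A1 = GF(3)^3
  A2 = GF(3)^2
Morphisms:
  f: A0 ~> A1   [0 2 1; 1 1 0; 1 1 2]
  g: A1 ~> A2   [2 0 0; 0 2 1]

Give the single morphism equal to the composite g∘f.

Answer: [0 1 2; 0 0 2]

Derivation:
  e0=(1,0,0) f~>(0,1,1) g~>(0,0)
  e1=(0,1,0) f~>(2,1,1) g~>(1,0)
  e2=(0,0,1) f~>(1,0,2) g~>(2,2)
result: [0 1 2; 0 0 2]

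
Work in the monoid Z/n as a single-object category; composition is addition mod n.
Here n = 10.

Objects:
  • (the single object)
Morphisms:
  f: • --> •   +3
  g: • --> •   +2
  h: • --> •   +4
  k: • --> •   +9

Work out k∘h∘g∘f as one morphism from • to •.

Answer: +8

Work:
  0 +3≡3 +2≡5 +4≡9 +9≡8  (mod 10)
composite: +8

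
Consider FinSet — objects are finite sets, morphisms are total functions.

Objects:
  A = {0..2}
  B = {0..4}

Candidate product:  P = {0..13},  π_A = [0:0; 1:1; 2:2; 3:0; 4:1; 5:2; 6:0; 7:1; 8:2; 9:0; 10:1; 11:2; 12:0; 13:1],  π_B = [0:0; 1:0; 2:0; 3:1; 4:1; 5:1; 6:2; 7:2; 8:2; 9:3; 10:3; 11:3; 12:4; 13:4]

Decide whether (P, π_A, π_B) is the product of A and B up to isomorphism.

Answer: NOT A VALID PRODUCT — |P|=14 ≠ |A|·|B|=15

Derivation:
|A|·|B| = 3·5 = 15;  |P| = 14
  → cardinalities differ; no bijection possible.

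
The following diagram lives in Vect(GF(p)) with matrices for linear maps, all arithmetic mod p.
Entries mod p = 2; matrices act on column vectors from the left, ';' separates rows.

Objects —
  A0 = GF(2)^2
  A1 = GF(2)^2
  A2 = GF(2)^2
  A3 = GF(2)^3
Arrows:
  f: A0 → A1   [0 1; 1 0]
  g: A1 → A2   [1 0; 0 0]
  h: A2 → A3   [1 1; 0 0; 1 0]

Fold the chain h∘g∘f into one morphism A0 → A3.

  e0=(1,0) f→(0,1) g→(0,0) h→(0,0,0)
  e1=(0,1) f→(1,0) g→(1,0) h→(1,0,1)
⟦path⟧: [0 1; 0 0; 0 1]

Answer: [0 1; 0 0; 0 1]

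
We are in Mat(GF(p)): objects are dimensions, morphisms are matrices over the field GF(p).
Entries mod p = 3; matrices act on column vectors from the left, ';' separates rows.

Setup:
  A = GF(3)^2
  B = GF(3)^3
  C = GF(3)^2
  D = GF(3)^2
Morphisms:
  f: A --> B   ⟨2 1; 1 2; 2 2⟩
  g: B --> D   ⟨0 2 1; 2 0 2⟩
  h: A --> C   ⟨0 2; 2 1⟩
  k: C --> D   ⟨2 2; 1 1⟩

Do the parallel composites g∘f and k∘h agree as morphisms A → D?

Answer: COMMUTES

Derivation:
Path 1 = f;g:
  e0=⟨1,0⟩ f-->⟨2,1,2⟩ g-->⟨1,2⟩
  e1=⟨0,1⟩ f-->⟨1,2,2⟩ g-->⟨0,0⟩
  composite₁ = ⟨1 0; 2 0⟩
Path 2 = h;k:
  e0=⟨1,0⟩ h-->⟨0,2⟩ k-->⟨1,2⟩
  e1=⟨0,1⟩ h-->⟨2,1⟩ k-->⟨0,0⟩
  composite₂ = ⟨1 0; 2 0⟩
Equal? same morphism ✓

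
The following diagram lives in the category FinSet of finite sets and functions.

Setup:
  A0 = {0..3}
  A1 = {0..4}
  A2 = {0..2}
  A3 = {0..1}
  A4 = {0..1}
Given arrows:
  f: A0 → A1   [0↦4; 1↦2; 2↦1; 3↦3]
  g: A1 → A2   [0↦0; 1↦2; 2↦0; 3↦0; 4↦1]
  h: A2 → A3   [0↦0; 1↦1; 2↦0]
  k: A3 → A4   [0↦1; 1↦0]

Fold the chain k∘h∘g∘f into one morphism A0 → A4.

Answer: [0↦0; 1↦1; 2↦1; 3↦1]

Trace:
  0 f→4 g→1 h→1 k→0
  1 f→2 g→0 h→0 k→1
  2 f→1 g→2 h→0 k→1
  3 f→3 g→0 h→0 k→1
result: [0↦0; 1↦1; 2↦1; 3↦1]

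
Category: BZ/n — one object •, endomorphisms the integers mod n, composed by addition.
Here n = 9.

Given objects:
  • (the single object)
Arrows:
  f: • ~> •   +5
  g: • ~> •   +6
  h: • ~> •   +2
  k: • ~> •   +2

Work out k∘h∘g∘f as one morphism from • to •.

Answer: +6

Work:
  0 +5≡5 +6≡2 +2≡4 +2≡6  (mod 9)
composite: +6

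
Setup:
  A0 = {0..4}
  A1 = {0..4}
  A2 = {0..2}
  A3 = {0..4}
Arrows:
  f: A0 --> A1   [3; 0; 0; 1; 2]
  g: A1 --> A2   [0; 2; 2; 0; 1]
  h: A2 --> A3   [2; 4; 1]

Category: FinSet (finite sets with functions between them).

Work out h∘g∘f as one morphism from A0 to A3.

Answer: [2; 2; 2; 1; 1]

Derivation:
  0 f-->3 g-->0 h-->2
  1 f-->0 g-->0 h-->2
  2 f-->0 g-->0 h-->2
  3 f-->1 g-->2 h-->1
  4 f-->2 g-->2 h-->1
⟦path⟧: [2; 2; 2; 1; 1]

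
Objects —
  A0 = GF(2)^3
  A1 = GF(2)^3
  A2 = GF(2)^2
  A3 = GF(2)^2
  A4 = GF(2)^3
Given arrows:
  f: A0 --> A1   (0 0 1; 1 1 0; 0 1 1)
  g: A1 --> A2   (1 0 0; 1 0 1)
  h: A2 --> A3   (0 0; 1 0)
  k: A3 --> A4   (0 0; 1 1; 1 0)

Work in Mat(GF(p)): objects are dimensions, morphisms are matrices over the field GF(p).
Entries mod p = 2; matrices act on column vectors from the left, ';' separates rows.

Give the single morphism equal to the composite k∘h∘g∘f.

  e0=(1,0,0) f-->(0,1,0) g-->(0,0) h-->(0,0) k-->(0,0,0)
  e1=(0,1,0) f-->(0,1,1) g-->(0,1) h-->(0,0) k-->(0,0,0)
  e2=(0,0,1) f-->(1,0,1) g-->(1,0) h-->(0,1) k-->(0,1,0)
result: (0 0 0; 0 0 1; 0 0 0)

Answer: (0 0 0; 0 0 1; 0 0 0)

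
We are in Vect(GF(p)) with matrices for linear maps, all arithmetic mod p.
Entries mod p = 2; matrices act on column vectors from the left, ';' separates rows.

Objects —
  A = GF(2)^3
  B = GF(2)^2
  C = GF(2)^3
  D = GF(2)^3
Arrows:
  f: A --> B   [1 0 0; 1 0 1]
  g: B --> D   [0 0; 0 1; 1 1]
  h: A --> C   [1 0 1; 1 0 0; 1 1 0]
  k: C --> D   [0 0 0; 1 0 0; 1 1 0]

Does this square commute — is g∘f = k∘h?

Answer: COMMUTES

Derivation:
Along f;g (path 1):
  e0=(1,0,0) f-->(1,1) g-->(0,1,0)
  e1=(0,1,0) f-->(0,0) g-->(0,0,0)
  e2=(0,0,1) f-->(0,1) g-->(0,1,1)
  composite₁ = [0 0 0; 1 0 1; 0 0 1]
Along h;k (path 2):
  e0=(1,0,0) h-->(1,1,1) k-->(0,1,0)
  e1=(0,1,0) h-->(0,0,1) k-->(0,0,0)
  e2=(0,0,1) h-->(1,0,0) k-->(0,1,1)
  composite₂ = [0 0 0; 1 0 1; 0 0 1]
Equal? same morphism ✓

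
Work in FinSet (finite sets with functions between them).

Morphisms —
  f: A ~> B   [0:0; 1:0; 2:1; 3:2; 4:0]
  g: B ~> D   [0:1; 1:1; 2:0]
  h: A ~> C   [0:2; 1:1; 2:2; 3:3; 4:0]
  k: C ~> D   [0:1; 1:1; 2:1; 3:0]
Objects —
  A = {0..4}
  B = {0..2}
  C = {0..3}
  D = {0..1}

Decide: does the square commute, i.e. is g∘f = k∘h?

Along f;g (path 1):
  0 f~>0 g~>1
  1 f~>0 g~>1
  2 f~>1 g~>1
  3 f~>2 g~>0
  4 f~>0 g~>1
  result₁ = [0:1; 1:1; 2:1; 3:0; 4:1]
Along h;k (path 2):
  0 h~>2 k~>1
  1 h~>1 k~>1
  2 h~>2 k~>1
  3 h~>3 k~>0
  4 h~>0 k~>1
  result₂ = [0:1; 1:1; 2:1; 3:0; 4:1]
Equal? same morphism ✓

Answer: COMMUTES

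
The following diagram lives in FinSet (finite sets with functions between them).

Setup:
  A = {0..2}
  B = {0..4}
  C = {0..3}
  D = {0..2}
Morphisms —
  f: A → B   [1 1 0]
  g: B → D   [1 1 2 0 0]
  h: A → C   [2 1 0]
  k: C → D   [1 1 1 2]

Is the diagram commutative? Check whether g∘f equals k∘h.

Along f;g (path 1):
  0 f→1 g→1
  1 f→1 g→1
  2 f→0 g→1
  result₁ = [1 1 1]
Along h;k (path 2):
  0 h→2 k→1
  1 h→1 k→1
  2 h→0 k→1
  result₂ = [1 1 1]
Equal? YES — commutes

Answer: COMMUTES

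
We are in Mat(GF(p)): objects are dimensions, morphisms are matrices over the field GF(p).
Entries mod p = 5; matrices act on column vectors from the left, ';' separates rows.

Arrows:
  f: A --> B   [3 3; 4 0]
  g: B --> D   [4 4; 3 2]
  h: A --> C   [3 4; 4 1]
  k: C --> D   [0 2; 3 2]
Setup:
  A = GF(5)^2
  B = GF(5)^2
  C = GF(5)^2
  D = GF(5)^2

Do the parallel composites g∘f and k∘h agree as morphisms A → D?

Answer: COMMUTES

Work:
1) trace f;g:
  e0=(1,0) f-->(3,4) g-->(3,2)
  e1=(0,1) f-->(3,0) g-->(2,4)
  ⟦path⟧₁ = [3 2; 2 4]
2) trace h;k:
  e0=(1,0) h-->(3,4) k-->(3,2)
  e1=(0,1) h-->(4,1) k-->(2,4)
  ⟦path⟧₂ = [3 2; 2 4]
Equal? YES — commutes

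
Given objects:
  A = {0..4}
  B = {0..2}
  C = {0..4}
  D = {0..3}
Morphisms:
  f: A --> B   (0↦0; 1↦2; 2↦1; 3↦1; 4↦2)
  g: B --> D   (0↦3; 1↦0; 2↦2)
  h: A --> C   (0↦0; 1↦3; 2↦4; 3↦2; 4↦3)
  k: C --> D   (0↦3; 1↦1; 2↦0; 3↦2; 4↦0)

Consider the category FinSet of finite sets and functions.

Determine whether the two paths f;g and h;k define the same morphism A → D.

Answer: COMMUTES

Trace:
Along f;g (path 1):
  0 f-->0 g-->3
  1 f-->2 g-->2
  2 f-->1 g-->0
  3 f-->1 g-->0
  4 f-->2 g-->2
  result₁ = (0↦3; 1↦2; 2↦0; 3↦0; 4↦2)
Along h;k (path 2):
  0 h-->0 k-->3
  1 h-->3 k-->2
  2 h-->4 k-->0
  3 h-->2 k-->0
  4 h-->3 k-->2
  result₂ = (0↦3; 1↦2; 2↦0; 3↦0; 4↦2)
Equal? same morphism ✓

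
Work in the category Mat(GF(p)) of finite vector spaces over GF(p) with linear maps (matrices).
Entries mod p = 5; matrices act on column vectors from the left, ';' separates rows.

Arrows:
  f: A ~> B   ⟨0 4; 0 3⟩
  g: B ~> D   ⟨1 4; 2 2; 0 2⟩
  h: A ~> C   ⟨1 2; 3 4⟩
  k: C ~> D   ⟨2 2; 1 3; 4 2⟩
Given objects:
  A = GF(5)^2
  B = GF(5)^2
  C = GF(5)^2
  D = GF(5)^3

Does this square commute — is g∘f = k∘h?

1) trace f;g:
  e0=⟨1,0⟩ f~>⟨0,0⟩ g~>⟨0,0,0⟩
  e1=⟨0,1⟩ f~>⟨4,3⟩ g~>⟨1,4,1⟩
  ⟦path⟧₁ = ⟨0 1; 0 4; 0 1⟩
2) trace h;k:
  e0=⟨1,0⟩ h~>⟨1,3⟩ k~>⟨3,0,0⟩
  e1=⟨0,1⟩ h~>⟨2,4⟩ k~>⟨2,4,1⟩
  ⟦path⟧₂ = ⟨3 2; 0 4; 0 1⟩
Equal? distinct morphisms ✗

Answer: DOES NOT COMMUTE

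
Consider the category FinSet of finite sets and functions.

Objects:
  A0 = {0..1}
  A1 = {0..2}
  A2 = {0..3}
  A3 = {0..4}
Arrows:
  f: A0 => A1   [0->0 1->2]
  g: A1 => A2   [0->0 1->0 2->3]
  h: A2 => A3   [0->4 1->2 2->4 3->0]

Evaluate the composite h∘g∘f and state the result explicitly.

  0 f=>0 g=>0 h=>4
  1 f=>2 g=>3 h=>0
⟦path⟧: [0->4 1->0]

Answer: [0->4 1->0]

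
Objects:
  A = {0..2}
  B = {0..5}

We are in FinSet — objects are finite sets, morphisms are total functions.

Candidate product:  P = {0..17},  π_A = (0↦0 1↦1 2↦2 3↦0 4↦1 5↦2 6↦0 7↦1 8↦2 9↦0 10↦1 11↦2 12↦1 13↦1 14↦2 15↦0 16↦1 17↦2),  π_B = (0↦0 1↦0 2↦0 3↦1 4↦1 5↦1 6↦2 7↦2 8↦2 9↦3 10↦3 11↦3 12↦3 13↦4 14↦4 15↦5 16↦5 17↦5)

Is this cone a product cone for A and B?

|A|·|B| = 3·6 = 18;  |P| = 18
Check the pairing map k ↦ (π_A(k), π_B(k)):
  0 ↦ (0,0)
  1 ↦ (1,0)
  2 ↦ (2,0)
  3 ↦ (0,1)
  4 ↦ (1,1)
  5 ↦ (2,1)
  6 ↦ (0,2)
  7 ↦ (1,2)
  8 ↦ (2,2)
  9 ↦ (0,3)
  10 ↦ (1,3)
  11 ↦ (2,3)
  12 ↦ (1,3)  ✗ repeats pair of k=10
  13 ↦ (1,4)
  14 ↦ (2,4)
  15 ↦ (0,5)
  16 ↦ (1,5)
  17 ↦ (2,5)
distinct pairs in image: 17 / 18 needed
  → (1,3) hit at k=10 and k=12

Answer: NOT A VALID PRODUCT — duplicate pair at indices 10,12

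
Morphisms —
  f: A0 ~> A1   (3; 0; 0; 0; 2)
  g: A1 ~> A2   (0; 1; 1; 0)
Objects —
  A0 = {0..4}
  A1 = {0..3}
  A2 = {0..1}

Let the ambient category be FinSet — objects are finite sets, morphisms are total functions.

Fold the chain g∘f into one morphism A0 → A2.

Answer: (0; 0; 0; 0; 1)

Trace:
  0 f~>3 g~>0
  1 f~>0 g~>0
  2 f~>0 g~>0
  3 f~>0 g~>0
  4 f~>2 g~>1
⟦path⟧: (0; 0; 0; 0; 1)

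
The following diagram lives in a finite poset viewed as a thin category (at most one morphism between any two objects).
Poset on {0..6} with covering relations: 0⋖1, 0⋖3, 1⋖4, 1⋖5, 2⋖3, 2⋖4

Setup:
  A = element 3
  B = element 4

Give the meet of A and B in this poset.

{x : x≤A ∧ x≤B} = {0,2}  (A=3, B=4)
  maximal lower bounds 0 and 2 are incomparable: neither 0≤2 nor 2≤0
→ no greatest lower bound exists

Answer: NO MEET EXISTS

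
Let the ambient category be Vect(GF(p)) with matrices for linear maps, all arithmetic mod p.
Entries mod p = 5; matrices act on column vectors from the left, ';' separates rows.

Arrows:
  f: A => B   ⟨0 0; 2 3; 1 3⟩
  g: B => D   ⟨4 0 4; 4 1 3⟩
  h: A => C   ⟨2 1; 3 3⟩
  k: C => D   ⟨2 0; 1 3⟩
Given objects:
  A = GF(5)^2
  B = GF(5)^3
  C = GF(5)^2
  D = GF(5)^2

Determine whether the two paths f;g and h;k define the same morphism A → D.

Path 1 = f;g:
  e0=⟨1,0⟩ f=>⟨0,2,1⟩ g=>⟨4,0⟩
  e1=⟨0,1⟩ f=>⟨0,3,3⟩ g=>⟨2,2⟩
  ⟦path⟧₁ = ⟨4 2; 0 2⟩
Path 2 = h;k:
  e0=⟨1,0⟩ h=>⟨2,3⟩ k=>⟨4,1⟩
  e1=⟨0,1⟩ h=>⟨1,3⟩ k=>⟨2,0⟩
  ⟦path⟧₂ = ⟨4 2; 1 0⟩
Equal? distinct morphisms ✗

Answer: DOES NOT COMMUTE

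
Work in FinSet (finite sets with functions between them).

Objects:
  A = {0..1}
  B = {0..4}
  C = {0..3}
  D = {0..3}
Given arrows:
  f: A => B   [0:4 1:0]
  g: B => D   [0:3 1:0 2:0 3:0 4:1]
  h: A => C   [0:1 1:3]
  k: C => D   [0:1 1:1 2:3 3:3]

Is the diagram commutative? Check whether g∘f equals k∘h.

1) trace f;g:
  0 f=>4 g=>1
  1 f=>0 g=>3
  result₁ = [0:1 1:3]
2) trace h;k:
  0 h=>1 k=>1
  1 h=>3 k=>3
  result₂ = [0:1 1:3]
Equal? YES — commutes

Answer: COMMUTES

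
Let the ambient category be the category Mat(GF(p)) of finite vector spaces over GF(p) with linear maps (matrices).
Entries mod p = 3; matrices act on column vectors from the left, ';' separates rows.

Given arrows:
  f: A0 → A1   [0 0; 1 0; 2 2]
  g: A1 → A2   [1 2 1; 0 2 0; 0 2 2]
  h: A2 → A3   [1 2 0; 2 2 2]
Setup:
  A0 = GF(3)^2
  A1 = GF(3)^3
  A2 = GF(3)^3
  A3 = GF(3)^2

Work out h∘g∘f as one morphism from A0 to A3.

  e0=(1,0) f→(0,1,2) g→(1,2,0) h→(2,0)
  e1=(0,1) f→(0,0,2) g→(2,0,1) h→(2,0)
composite: [2 2; 0 0]

Answer: [2 2; 0 0]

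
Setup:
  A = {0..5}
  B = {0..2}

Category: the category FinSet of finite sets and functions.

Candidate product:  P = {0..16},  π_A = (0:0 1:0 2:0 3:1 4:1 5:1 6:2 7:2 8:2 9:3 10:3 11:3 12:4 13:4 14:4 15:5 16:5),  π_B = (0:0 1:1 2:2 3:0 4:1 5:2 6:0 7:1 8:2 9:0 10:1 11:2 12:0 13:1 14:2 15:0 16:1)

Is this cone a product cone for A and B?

Answer: NOT A VALID PRODUCT — |P|=17 ≠ |A|·|B|=18

Work:
|A|·|B| = 6·3 = 18;  |P| = 17
  → cardinalities differ; no bijection possible.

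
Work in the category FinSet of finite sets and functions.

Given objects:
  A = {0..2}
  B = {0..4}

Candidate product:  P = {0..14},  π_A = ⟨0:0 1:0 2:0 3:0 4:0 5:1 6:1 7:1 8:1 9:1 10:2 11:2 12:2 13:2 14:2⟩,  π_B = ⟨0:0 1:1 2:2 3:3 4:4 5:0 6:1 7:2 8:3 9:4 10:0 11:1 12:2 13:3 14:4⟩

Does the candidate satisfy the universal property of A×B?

|A|·|B| = 3·5 = 15;  |P| = 15
Check the pairing map k ↦ (π_A(k), π_B(k)):
  0 : (0,0)
  1 : (0,1)
  2 : (0,2)
  3 : (0,3)
  4 : (0,4)
  5 : (1,0)
  6 : (1,1)
  7 : (1,2)
  8 : (1,3)
  9 : (1,4)
  10 : (2,0)
  11 : (2,1)
  12 : (2,2)
  13 : (2,3)
  14 : (2,4)
distinct pairs in image: 15 / 15 needed
  → bijection onto A×B; projections well-typed.

Answer: VALID PRODUCT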